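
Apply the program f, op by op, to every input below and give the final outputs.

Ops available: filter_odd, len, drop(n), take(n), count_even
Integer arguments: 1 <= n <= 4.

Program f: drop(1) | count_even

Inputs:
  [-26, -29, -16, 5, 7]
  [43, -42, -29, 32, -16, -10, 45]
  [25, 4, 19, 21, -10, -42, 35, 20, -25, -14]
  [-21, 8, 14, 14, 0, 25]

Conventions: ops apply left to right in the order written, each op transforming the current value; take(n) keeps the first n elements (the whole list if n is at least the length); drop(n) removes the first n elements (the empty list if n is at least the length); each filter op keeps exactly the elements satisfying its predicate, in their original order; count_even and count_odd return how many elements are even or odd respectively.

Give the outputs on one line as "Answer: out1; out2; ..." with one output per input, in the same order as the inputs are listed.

1; 4; 5; 4

Execution, op by op:
  [-26, -29, -16, 5, 7] -> [-29, -16, 5, 7] -> 1
  [43, -42, -29, 32, -16, -10, 45] -> [-42, -29, 32, -16, -10, 45] -> 4
  [25, 4, 19, 21, -10, -42, 35, 20, -25, -14] -> [4, 19, 21, -10, -42, 35, 20, -25, -14] -> 5
  [-21, 8, 14, 14, 0, 25] -> [8, 14, 14, 0, 25] -> 4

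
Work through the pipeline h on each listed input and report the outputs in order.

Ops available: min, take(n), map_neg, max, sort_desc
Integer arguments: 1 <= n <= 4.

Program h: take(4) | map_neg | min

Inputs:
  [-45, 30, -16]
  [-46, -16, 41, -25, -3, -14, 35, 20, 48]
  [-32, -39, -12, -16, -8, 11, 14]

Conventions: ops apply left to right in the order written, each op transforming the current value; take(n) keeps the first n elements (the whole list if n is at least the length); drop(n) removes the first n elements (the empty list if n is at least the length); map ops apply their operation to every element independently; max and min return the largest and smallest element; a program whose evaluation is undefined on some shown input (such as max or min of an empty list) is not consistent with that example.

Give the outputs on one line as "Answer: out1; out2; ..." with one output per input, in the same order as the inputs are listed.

Execution, op by op:
  [-45, 30, -16] -> [-45, 30, -16] -> [45, -30, 16] -> -30
  [-46, -16, 41, -25, -3, -14, 35, 20, 48] -> [-46, -16, 41, -25] -> [46, 16, -41, 25] -> -41
  [-32, -39, -12, -16, -8, 11, 14] -> [-32, -39, -12, -16] -> [32, 39, 12, 16] -> 12

-30; -41; 12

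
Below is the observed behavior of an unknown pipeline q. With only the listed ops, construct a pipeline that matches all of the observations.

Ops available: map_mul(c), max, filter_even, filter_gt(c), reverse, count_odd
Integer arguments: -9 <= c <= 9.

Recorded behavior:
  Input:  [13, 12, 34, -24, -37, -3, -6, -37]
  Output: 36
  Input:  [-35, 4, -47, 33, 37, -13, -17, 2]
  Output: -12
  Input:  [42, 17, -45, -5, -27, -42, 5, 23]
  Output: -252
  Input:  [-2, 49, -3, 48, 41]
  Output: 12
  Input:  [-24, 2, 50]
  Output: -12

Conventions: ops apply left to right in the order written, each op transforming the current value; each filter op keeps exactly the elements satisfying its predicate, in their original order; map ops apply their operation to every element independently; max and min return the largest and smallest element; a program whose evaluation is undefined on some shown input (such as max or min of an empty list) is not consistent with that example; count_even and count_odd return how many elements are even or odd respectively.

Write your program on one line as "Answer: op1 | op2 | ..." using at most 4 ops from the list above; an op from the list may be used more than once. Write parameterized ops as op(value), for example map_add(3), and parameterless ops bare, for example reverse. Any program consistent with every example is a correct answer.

filter_gt(-7) | filter_even | map_mul(-6) | max

Check, running the answer program on each example:
  [13, 12, 34, -24, -37, -3, -6, -37] -> [13, 12, 34, -3, -6] -> [12, 34, -6] -> [-72, -204, 36] -> 36
  [-35, 4, -47, 33, 37, -13, -17, 2] -> [4, 33, 37, 2] -> [4, 2] -> [-24, -12] -> -12
  [42, 17, -45, -5, -27, -42, 5, 23] -> [42, 17, -5, 5, 23] -> [42] -> [-252] -> -252
  [-2, 49, -3, 48, 41] -> [-2, 49, -3, 48, 41] -> [-2, 48] -> [12, -288] -> 12
  [-24, 2, 50] -> [2, 50] -> [2, 50] -> [-12, -300] -> -12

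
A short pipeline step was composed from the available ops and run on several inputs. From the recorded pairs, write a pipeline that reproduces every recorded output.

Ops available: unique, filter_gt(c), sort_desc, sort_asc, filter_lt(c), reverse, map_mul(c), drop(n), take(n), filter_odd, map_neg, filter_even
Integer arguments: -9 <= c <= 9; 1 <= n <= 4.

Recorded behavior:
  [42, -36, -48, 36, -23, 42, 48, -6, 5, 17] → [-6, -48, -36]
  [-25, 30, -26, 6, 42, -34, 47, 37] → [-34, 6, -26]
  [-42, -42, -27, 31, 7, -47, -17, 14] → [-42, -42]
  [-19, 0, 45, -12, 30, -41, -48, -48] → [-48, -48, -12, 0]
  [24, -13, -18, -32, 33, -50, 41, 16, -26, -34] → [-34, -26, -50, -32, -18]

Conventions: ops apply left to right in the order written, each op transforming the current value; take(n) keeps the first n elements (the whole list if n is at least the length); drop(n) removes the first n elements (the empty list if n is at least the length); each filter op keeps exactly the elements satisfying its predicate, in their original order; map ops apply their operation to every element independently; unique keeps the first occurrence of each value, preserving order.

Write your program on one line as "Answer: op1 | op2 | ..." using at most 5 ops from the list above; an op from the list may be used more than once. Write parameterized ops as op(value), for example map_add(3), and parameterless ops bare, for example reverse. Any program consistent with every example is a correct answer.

map_mul(-1) | filter_even | map_neg | reverse | filter_lt(8)

Check, running the answer program on each example:
  [42, -36, -48, 36, -23, 42, 48, -6, 5, 17] -> [-42, 36, 48, -36, 23, -42, -48, 6, -5, -17] -> [-42, 36, 48, -36, -42, -48, 6] -> [42, -36, -48, 36, 42, 48, -6] -> [-6, 48, 42, 36, -48, -36, 42] -> [-6, -48, -36]
  [-25, 30, -26, 6, 42, -34, 47, 37] -> [25, -30, 26, -6, -42, 34, -47, -37] -> [-30, 26, -6, -42, 34] -> [30, -26, 6, 42, -34] -> [-34, 42, 6, -26, 30] -> [-34, 6, -26]
  [-42, -42, -27, 31, 7, -47, -17, 14] -> [42, 42, 27, -31, -7, 47, 17, -14] -> [42, 42, -14] -> [-42, -42, 14] -> [14, -42, -42] -> [-42, -42]
  [-19, 0, 45, -12, 30, -41, -48, -48] -> [19, 0, -45, 12, -30, 41, 48, 48] -> [0, 12, -30, 48, 48] -> [0, -12, 30, -48, -48] -> [-48, -48, 30, -12, 0] -> [-48, -48, -12, 0]
  [24, -13, -18, -32, 33, -50, 41, 16, -26, -34] -> [-24, 13, 18, 32, -33, 50, -41, -16, 26, 34] -> [-24, 18, 32, 50, -16, 26, 34] -> [24, -18, -32, -50, 16, -26, -34] -> [-34, -26, 16, -50, -32, -18, 24] -> [-34, -26, -50, -32, -18]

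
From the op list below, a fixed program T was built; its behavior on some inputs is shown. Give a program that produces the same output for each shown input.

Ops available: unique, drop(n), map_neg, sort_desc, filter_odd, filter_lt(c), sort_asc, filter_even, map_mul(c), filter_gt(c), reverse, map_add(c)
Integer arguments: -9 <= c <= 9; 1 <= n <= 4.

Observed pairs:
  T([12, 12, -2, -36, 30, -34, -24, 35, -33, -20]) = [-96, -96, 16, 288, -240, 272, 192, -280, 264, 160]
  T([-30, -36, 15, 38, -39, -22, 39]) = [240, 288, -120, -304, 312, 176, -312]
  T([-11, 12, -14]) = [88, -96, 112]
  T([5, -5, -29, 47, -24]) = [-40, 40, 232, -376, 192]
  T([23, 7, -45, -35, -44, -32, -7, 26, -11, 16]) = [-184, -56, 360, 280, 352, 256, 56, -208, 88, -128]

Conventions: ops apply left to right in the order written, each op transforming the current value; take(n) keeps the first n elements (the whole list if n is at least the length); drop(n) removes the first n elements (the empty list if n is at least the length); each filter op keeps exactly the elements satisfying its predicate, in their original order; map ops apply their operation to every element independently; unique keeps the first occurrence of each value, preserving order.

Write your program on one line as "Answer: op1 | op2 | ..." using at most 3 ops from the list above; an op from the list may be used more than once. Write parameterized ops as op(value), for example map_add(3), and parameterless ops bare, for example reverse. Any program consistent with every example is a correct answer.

map_neg | map_mul(8)

Check, running the answer program on each example:
  [12, 12, -2, -36, 30, -34, -24, 35, -33, -20] -> [-12, -12, 2, 36, -30, 34, 24, -35, 33, 20] -> [-96, -96, 16, 288, -240, 272, 192, -280, 264, 160]
  [-30, -36, 15, 38, -39, -22, 39] -> [30, 36, -15, -38, 39, 22, -39] -> [240, 288, -120, -304, 312, 176, -312]
  [-11, 12, -14] -> [11, -12, 14] -> [88, -96, 112]
  [5, -5, -29, 47, -24] -> [-5, 5, 29, -47, 24] -> [-40, 40, 232, -376, 192]
  [23, 7, -45, -35, -44, -32, -7, 26, -11, 16] -> [-23, -7, 45, 35, 44, 32, 7, -26, 11, -16] -> [-184, -56, 360, 280, 352, 256, 56, -208, 88, -128]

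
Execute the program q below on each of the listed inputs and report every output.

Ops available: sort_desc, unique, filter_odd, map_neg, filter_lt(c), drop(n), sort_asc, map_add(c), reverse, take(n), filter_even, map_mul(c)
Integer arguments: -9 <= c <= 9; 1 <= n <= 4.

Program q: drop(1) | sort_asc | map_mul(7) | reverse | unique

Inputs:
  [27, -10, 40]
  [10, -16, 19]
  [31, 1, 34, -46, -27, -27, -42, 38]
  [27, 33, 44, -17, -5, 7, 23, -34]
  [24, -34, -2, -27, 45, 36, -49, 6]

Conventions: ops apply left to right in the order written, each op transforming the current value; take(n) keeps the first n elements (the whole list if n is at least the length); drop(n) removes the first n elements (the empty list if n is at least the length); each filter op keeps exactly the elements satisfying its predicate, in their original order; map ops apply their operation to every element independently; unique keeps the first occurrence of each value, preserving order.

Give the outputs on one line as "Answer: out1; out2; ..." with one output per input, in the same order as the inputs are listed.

[280, -70]; [133, -112]; [266, 238, 7, -189, -294, -322]; [308, 231, 161, 49, -35, -119, -238]; [315, 252, 42, -14, -189, -238, -343]

Execution, op by op:
  [27, -10, 40] -> [-10, 40] -> [-10, 40] -> [-70, 280] -> [280, -70] -> [280, -70]
  [10, -16, 19] -> [-16, 19] -> [-16, 19] -> [-112, 133] -> [133, -112] -> [133, -112]
  [31, 1, 34, -46, -27, -27, -42, 38] -> [1, 34, -46, -27, -27, -42, 38] -> [-46, -42, -27, -27, 1, 34, 38] -> [-322, -294, -189, -189, 7, 238, 266] -> [266, 238, 7, -189, -189, -294, -322] -> [266, 238, 7, -189, -294, -322]
  [27, 33, 44, -17, -5, 7, 23, -34] -> [33, 44, -17, -5, 7, 23, -34] -> [-34, -17, -5, 7, 23, 33, 44] -> [-238, -119, -35, 49, 161, 231, 308] -> [308, 231, 161, 49, -35, -119, -238] -> [308, 231, 161, 49, -35, -119, -238]
  [24, -34, -2, -27, 45, 36, -49, 6] -> [-34, -2, -27, 45, 36, -49, 6] -> [-49, -34, -27, -2, 6, 36, 45] -> [-343, -238, -189, -14, 42, 252, 315] -> [315, 252, 42, -14, -189, -238, -343] -> [315, 252, 42, -14, -189, -238, -343]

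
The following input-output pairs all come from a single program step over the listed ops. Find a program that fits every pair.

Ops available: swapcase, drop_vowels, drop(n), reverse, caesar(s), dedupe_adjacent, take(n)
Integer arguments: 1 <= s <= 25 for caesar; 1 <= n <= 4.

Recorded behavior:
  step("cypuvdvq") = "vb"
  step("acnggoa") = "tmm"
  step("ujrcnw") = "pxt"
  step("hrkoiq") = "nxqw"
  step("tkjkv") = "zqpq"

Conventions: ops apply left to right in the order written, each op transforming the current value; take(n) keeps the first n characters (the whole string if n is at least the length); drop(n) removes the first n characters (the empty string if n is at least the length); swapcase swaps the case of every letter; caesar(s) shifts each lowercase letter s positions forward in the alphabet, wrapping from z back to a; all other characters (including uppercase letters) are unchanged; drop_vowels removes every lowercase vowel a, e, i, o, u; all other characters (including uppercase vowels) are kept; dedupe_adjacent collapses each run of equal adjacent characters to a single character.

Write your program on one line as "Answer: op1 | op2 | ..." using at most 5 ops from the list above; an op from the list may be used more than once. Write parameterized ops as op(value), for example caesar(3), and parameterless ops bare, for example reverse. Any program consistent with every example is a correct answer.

drop_vowels | caesar(2) | take(4) | caesar(4) | drop_vowels

Check, running the answer program on each example:
  "cypuvdvq" -> "cypvdvq" -> "earxfxs" -> "earx" -> "ievb" -> "vb"
  "acnggoa" -> "cngg" -> "epii" -> "epii" -> "itmm" -> "tmm"
  "ujrcnw" -> "jrcnw" -> "ltepy" -> "ltep" -> "pxit" -> "pxt"
  "hrkoiq" -> "hrkq" -> "jtms" -> "jtms" -> "nxqw" -> "nxqw"
  "tkjkv" -> "tkjkv" -> "vmlmx" -> "vmlm" -> "zqpq" -> "zqpq"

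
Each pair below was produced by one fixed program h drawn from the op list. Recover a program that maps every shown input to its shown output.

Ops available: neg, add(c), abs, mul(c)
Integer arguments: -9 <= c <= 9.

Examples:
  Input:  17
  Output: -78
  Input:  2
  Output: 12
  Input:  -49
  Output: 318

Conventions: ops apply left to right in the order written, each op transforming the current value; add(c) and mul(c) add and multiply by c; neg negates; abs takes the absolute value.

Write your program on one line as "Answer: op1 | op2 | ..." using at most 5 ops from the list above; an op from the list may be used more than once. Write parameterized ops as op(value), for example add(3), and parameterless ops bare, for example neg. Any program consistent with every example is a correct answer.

add(-6) | add(2) | neg | mul(6)

Check, running the answer program on each example:
  17 -> 11 -> 13 -> -13 -> -78
  2 -> -4 -> -2 -> 2 -> 12
  -49 -> -55 -> -53 -> 53 -> 318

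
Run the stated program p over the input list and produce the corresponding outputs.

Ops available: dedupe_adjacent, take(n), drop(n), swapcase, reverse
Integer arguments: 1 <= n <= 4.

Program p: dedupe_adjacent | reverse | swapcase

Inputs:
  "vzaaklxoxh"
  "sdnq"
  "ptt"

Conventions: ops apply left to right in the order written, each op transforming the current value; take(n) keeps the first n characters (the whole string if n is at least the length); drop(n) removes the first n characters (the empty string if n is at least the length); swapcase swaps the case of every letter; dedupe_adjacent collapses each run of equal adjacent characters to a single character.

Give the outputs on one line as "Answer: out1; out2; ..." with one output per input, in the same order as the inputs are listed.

Execution, op by op:
  "vzaaklxoxh" -> "vzaklxoxh" -> "hxoxlkazv" -> "HXOXLKAZV"
  "sdnq" -> "sdnq" -> "qnds" -> "QNDS"
  "ptt" -> "pt" -> "tp" -> "TP"

"HXOXLKAZV"; "QNDS"; "TP"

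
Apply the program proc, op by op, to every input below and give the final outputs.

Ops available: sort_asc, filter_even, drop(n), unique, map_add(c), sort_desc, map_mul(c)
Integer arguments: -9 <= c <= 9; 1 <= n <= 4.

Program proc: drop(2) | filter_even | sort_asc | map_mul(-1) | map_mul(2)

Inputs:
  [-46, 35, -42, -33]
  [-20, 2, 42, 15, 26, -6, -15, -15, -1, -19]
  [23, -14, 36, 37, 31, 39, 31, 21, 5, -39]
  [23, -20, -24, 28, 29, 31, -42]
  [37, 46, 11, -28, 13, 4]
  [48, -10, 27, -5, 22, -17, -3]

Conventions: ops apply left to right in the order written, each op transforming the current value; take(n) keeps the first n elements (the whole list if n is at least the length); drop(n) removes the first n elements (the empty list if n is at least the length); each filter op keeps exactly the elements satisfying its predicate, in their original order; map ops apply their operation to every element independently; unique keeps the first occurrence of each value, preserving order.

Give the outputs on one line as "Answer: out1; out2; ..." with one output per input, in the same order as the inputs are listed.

[84]; [12, -52, -84]; [-72]; [84, 48, -56]; [56, -8]; [-44]

Execution, op by op:
  [-46, 35, -42, -33] -> [-42, -33] -> [-42] -> [-42] -> [42] -> [84]
  [-20, 2, 42, 15, 26, -6, -15, -15, -1, -19] -> [42, 15, 26, -6, -15, -15, -1, -19] -> [42, 26, -6] -> [-6, 26, 42] -> [6, -26, -42] -> [12, -52, -84]
  [23, -14, 36, 37, 31, 39, 31, 21, 5, -39] -> [36, 37, 31, 39, 31, 21, 5, -39] -> [36] -> [36] -> [-36] -> [-72]
  [23, -20, -24, 28, 29, 31, -42] -> [-24, 28, 29, 31, -42] -> [-24, 28, -42] -> [-42, -24, 28] -> [42, 24, -28] -> [84, 48, -56]
  [37, 46, 11, -28, 13, 4] -> [11, -28, 13, 4] -> [-28, 4] -> [-28, 4] -> [28, -4] -> [56, -8]
  [48, -10, 27, -5, 22, -17, -3] -> [27, -5, 22, -17, -3] -> [22] -> [22] -> [-22] -> [-44]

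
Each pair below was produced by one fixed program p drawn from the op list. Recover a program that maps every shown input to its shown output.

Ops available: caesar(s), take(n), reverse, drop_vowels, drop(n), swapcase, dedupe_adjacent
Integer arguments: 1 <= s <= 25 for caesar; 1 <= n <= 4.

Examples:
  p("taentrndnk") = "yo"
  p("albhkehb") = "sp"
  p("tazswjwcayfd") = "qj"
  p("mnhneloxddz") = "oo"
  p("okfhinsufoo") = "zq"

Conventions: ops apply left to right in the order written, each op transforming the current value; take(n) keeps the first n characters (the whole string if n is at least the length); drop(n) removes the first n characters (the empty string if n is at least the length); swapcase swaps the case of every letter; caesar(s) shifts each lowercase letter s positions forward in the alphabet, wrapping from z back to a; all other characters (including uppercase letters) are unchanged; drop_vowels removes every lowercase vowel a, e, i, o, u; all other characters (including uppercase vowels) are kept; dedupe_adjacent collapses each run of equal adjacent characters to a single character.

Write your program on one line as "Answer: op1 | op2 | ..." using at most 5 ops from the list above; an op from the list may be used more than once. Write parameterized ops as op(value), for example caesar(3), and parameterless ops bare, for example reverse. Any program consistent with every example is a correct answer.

reverse | drop(1) | take(2) | caesar(9) | caesar(2)

Check, running the answer program on each example:
  "taentrndnk" -> "kndnrtneat" -> "ndnrtneat" -> "nd" -> "wm" -> "yo"
  "albhkehb" -> "bhekhbla" -> "hekhbla" -> "he" -> "qn" -> "sp"
  "tazswjwcayfd" -> "dfyacwjwszat" -> "fyacwjwszat" -> "fy" -> "oh" -> "qj"
  "mnhneloxddz" -> "zddxolenhnm" -> "ddxolenhnm" -> "dd" -> "mm" -> "oo"
  "okfhinsufoo" -> "oofusnihfko" -> "ofusnihfko" -> "of" -> "xo" -> "zq"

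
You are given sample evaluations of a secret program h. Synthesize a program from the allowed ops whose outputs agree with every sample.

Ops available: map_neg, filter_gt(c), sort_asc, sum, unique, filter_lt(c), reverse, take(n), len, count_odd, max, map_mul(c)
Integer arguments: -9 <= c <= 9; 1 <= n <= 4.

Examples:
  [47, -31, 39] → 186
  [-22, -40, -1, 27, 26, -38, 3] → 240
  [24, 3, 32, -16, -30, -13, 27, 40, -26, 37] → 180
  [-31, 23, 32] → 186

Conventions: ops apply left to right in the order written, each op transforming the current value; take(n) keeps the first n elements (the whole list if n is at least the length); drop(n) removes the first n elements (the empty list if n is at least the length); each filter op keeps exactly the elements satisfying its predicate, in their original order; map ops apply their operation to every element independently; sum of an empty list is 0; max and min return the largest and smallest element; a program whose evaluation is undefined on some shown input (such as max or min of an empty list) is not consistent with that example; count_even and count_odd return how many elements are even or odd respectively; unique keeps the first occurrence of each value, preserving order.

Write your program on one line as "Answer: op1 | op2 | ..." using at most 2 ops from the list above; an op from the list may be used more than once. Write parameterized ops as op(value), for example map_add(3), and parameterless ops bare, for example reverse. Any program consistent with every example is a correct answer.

map_mul(-6) | max

Check, running the answer program on each example:
  [47, -31, 39] -> [-282, 186, -234] -> 186
  [-22, -40, -1, 27, 26, -38, 3] -> [132, 240, 6, -162, -156, 228, -18] -> 240
  [24, 3, 32, -16, -30, -13, 27, 40, -26, 37] -> [-144, -18, -192, 96, 180, 78, -162, -240, 156, -222] -> 180
  [-31, 23, 32] -> [186, -138, -192] -> 186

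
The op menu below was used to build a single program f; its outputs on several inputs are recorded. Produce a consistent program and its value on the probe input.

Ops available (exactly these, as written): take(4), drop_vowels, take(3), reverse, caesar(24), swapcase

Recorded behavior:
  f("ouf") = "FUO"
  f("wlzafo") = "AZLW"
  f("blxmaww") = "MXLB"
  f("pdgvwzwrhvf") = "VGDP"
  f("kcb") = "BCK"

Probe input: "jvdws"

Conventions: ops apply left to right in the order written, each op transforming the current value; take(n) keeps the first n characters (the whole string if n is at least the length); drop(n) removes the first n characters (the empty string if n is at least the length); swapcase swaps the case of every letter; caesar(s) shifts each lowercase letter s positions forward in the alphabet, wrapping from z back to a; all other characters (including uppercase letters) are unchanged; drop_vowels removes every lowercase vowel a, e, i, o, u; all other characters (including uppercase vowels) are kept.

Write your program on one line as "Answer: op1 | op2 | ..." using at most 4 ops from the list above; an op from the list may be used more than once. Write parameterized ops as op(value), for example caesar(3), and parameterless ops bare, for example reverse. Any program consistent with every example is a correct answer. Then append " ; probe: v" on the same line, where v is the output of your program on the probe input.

take(4) | swapcase | reverse ; probe: "WDVJ"

Check, running the answer program on each example:
  "ouf" -> "ouf" -> "OUF" -> "FUO"
  "wlzafo" -> "wlza" -> "WLZA" -> "AZLW"
  "blxmaww" -> "blxm" -> "BLXM" -> "MXLB"
  "pdgvwzwrhvf" -> "pdgv" -> "PDGV" -> "VGDP"
  "kcb" -> "kcb" -> "KCB" -> "BCK"
  probe: "jvdws" -> "jvdw" -> "JVDW" -> "WDVJ"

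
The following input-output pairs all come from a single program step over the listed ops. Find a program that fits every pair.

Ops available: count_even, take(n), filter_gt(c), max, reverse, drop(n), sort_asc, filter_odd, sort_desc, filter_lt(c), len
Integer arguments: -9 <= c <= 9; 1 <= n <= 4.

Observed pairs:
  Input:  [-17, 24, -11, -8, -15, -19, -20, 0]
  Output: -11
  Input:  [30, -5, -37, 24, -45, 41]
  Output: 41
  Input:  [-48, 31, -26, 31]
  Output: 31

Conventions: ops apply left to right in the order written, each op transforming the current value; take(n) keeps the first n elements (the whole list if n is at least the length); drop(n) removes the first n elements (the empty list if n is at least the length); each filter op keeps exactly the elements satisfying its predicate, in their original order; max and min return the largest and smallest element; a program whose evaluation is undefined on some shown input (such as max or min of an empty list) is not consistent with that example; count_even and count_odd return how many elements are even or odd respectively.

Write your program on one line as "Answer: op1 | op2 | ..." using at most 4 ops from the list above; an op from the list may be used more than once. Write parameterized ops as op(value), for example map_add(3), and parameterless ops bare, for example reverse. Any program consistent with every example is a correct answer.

sort_asc | filter_odd | max

Check, running the answer program on each example:
  [-17, 24, -11, -8, -15, -19, -20, 0] -> [-20, -19, -17, -15, -11, -8, 0, 24] -> [-19, -17, -15, -11] -> -11
  [30, -5, -37, 24, -45, 41] -> [-45, -37, -5, 24, 30, 41] -> [-45, -37, -5, 41] -> 41
  [-48, 31, -26, 31] -> [-48, -26, 31, 31] -> [31, 31] -> 31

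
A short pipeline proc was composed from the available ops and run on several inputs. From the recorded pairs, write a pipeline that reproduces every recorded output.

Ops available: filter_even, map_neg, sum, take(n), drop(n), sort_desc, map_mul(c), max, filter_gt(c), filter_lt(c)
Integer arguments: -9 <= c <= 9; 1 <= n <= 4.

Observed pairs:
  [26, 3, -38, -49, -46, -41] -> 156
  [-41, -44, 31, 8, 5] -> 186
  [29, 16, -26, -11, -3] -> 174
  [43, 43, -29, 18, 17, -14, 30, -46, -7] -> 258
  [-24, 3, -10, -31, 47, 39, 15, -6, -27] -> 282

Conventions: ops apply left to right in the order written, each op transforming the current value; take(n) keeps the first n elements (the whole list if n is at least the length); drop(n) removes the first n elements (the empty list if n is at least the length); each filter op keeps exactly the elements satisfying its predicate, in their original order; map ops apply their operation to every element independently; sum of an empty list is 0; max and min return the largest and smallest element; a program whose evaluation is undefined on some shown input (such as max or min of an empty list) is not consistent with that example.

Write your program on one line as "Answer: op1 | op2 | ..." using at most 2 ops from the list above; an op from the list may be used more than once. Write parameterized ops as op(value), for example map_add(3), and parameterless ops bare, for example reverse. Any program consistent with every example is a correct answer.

map_mul(6) | max

Check, running the answer program on each example:
  [26, 3, -38, -49, -46, -41] -> [156, 18, -228, -294, -276, -246] -> 156
  [-41, -44, 31, 8, 5] -> [-246, -264, 186, 48, 30] -> 186
  [29, 16, -26, -11, -3] -> [174, 96, -156, -66, -18] -> 174
  [43, 43, -29, 18, 17, -14, 30, -46, -7] -> [258, 258, -174, 108, 102, -84, 180, -276, -42] -> 258
  [-24, 3, -10, -31, 47, 39, 15, -6, -27] -> [-144, 18, -60, -186, 282, 234, 90, -36, -162] -> 282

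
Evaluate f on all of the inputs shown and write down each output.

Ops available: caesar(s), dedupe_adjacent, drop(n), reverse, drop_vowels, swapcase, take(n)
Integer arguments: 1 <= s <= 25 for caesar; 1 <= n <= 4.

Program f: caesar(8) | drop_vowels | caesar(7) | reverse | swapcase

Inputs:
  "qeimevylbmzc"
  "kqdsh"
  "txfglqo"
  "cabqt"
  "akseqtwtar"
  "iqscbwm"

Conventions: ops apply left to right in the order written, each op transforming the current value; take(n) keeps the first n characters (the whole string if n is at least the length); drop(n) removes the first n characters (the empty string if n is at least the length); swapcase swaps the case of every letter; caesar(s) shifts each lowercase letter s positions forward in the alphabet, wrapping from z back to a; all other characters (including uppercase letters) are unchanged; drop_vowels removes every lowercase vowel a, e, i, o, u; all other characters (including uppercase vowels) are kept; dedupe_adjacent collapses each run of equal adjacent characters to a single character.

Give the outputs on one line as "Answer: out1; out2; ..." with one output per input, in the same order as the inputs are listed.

"ROQANKTXTF"; "WSFZ"; "DFAUMI"; "IFQR"; "GIIFTZ"; "QRFX"

Execution, op by op:
  "qeimevylbmzc" -> "ymqumdgtjuhk" -> "ymqmdgtjhk" -> "ftxtknaqor" -> "roqanktxtf" -> "ROQANKTXTF"
  "kqdsh" -> "sylap" -> "sylp" -> "zfsw" -> "wsfz" -> "WSFZ"
  "txfglqo" -> "bfnotyw" -> "bfntyw" -> "imuafd" -> "dfaumi" -> "DFAUMI"
  "cabqt" -> "kijyb" -> "kjyb" -> "rqfi" -> "ifqr" -> "IFQR"
  "akseqtwtar" -> "isamybebiz" -> "smybbz" -> "ztfiig" -> "giiftz" -> "GIIFTZ"
  "iqscbwm" -> "qyakjeu" -> "qykj" -> "xfrq" -> "qrfx" -> "QRFX"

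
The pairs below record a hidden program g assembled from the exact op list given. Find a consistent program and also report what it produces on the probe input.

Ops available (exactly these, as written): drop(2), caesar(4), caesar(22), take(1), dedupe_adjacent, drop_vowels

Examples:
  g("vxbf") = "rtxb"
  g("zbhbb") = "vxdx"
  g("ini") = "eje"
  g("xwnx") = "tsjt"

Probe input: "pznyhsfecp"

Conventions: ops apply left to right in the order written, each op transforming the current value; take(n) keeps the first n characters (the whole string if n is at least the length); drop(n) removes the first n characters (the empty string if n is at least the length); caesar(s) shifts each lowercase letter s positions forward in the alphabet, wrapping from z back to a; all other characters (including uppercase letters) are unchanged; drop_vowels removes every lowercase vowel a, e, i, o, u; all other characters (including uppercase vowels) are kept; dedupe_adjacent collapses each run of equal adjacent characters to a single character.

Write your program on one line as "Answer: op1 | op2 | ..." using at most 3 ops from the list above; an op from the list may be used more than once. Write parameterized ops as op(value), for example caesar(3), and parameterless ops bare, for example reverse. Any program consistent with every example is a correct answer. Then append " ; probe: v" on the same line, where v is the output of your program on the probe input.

caesar(22) | dedupe_adjacent ; probe: "lvjudobayl"

Check, running the answer program on each example:
  "vxbf" -> "rtxb" -> "rtxb"
  "zbhbb" -> "vxdxx" -> "vxdx"
  "ini" -> "eje" -> "eje"
  "xwnx" -> "tsjt" -> "tsjt"
  probe: "pznyhsfecp" -> "lvjudobayl" -> "lvjudobayl"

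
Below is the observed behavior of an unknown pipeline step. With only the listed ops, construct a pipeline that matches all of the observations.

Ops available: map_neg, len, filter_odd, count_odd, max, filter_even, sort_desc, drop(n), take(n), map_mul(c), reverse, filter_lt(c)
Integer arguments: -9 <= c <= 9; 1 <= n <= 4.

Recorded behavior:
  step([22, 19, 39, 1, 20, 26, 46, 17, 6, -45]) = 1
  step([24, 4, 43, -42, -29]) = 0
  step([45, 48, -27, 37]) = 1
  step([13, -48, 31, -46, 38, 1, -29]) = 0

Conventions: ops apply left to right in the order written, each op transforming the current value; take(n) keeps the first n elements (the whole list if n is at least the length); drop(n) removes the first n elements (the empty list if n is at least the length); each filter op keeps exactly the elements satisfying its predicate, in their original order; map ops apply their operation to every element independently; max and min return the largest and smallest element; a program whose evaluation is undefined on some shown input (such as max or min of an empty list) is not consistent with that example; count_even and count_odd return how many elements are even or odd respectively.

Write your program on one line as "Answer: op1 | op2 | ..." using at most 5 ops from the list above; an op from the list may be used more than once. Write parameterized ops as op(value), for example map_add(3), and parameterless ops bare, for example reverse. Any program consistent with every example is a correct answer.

drop(3) | map_mul(9) | take(1) | count_odd

Check, running the answer program on each example:
  [22, 19, 39, 1, 20, 26, 46, 17, 6, -45] -> [1, 20, 26, 46, 17, 6, -45] -> [9, 180, 234, 414, 153, 54, -405] -> [9] -> 1
  [24, 4, 43, -42, -29] -> [-42, -29] -> [-378, -261] -> [-378] -> 0
  [45, 48, -27, 37] -> [37] -> [333] -> [333] -> 1
  [13, -48, 31, -46, 38, 1, -29] -> [-46, 38, 1, -29] -> [-414, 342, 9, -261] -> [-414] -> 0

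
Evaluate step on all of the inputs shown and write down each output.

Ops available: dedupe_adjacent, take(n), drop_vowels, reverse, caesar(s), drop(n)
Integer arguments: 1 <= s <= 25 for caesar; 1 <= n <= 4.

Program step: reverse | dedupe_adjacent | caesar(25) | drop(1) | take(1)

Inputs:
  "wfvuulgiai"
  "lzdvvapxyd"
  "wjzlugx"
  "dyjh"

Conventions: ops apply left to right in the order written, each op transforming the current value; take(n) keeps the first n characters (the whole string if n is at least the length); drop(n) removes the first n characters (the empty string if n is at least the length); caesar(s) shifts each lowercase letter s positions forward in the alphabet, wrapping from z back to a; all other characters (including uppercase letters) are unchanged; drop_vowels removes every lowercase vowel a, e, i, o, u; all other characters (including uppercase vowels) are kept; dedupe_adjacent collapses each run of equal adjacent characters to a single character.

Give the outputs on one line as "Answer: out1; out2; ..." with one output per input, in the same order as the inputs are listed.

"z"; "x"; "f"; "i"

Execution, op by op:
  "wfvuulgiai" -> "iaigluuvfw" -> "iaigluvfw" -> "hzhfktuev" -> "zhfktuev" -> "z"
  "lzdvvapxyd" -> "dyxpavvdzl" -> "dyxpavdzl" -> "cxwozucyk" -> "xwozucyk" -> "x"
  "wjzlugx" -> "xgulzjw" -> "xgulzjw" -> "wftkyiv" -> "ftkyiv" -> "f"
  "dyjh" -> "hjyd" -> "hjyd" -> "gixc" -> "ixc" -> "i"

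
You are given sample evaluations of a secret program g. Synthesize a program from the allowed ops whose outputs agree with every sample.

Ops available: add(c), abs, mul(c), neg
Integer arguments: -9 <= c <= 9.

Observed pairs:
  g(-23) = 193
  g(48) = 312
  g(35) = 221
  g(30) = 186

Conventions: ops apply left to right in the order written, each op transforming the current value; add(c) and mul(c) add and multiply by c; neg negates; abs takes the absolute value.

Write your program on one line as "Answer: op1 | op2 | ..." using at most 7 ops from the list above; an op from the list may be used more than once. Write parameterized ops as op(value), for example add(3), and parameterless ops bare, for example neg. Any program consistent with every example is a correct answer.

add(2) | add(-6) | abs | mul(-7) | neg | add(4)

Check, running the answer program on each example:
  -23 -> -21 -> -27 -> 27 -> -189 -> 189 -> 193
  48 -> 50 -> 44 -> 44 -> -308 -> 308 -> 312
  35 -> 37 -> 31 -> 31 -> -217 -> 217 -> 221
  30 -> 32 -> 26 -> 26 -> -182 -> 182 -> 186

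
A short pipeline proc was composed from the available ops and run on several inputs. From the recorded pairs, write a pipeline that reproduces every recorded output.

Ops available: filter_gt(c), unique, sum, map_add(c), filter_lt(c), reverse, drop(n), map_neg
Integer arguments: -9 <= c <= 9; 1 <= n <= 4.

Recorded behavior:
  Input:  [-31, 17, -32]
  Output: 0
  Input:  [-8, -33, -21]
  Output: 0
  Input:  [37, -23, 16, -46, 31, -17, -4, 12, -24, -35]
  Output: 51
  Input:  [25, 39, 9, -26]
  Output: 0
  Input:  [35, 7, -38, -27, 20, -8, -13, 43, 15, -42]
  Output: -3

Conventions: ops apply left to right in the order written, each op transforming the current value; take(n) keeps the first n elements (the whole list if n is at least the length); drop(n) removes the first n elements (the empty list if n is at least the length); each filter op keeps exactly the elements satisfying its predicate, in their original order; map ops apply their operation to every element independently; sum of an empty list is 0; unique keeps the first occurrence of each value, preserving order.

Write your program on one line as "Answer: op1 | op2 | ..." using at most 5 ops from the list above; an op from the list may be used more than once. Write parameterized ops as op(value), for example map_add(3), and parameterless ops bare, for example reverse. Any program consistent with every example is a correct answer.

drop(3) | drop(3) | reverse | map_neg | sum

Check, running the answer program on each example:
  [-31, 17, -32] -> [] -> [] -> [] -> [] -> 0
  [-8, -33, -21] -> [] -> [] -> [] -> [] -> 0
  [37, -23, 16, -46, 31, -17, -4, 12, -24, -35] -> [-46, 31, -17, -4, 12, -24, -35] -> [-4, 12, -24, -35] -> [-35, -24, 12, -4] -> [35, 24, -12, 4] -> 51
  [25, 39, 9, -26] -> [-26] -> [] -> [] -> [] -> 0
  [35, 7, -38, -27, 20, -8, -13, 43, 15, -42] -> [-27, 20, -8, -13, 43, 15, -42] -> [-13, 43, 15, -42] -> [-42, 15, 43, -13] -> [42, -15, -43, 13] -> -3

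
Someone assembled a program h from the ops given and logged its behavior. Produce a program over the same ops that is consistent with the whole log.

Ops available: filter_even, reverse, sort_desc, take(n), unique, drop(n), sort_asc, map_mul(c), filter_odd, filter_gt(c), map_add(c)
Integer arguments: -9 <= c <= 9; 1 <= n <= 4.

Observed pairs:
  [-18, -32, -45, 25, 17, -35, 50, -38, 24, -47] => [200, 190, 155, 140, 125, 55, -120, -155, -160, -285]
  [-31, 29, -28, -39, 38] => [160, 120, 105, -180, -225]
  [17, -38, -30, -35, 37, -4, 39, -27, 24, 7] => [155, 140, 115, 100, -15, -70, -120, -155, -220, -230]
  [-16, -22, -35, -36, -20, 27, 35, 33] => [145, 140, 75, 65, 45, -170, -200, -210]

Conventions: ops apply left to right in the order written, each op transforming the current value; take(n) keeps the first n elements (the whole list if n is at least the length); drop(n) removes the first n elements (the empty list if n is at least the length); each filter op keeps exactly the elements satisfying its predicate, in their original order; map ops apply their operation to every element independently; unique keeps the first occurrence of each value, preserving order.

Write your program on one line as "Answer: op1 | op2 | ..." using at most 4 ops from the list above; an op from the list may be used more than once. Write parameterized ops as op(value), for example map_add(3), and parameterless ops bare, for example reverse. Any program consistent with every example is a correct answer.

map_add(7) | sort_asc | map_mul(-5)

Check, running the answer program on each example:
  [-18, -32, -45, 25, 17, -35, 50, -38, 24, -47] -> [-11, -25, -38, 32, 24, -28, 57, -31, 31, -40] -> [-40, -38, -31, -28, -25, -11, 24, 31, 32, 57] -> [200, 190, 155, 140, 125, 55, -120, -155, -160, -285]
  [-31, 29, -28, -39, 38] -> [-24, 36, -21, -32, 45] -> [-32, -24, -21, 36, 45] -> [160, 120, 105, -180, -225]
  [17, -38, -30, -35, 37, -4, 39, -27, 24, 7] -> [24, -31, -23, -28, 44, 3, 46, -20, 31, 14] -> [-31, -28, -23, -20, 3, 14, 24, 31, 44, 46] -> [155, 140, 115, 100, -15, -70, -120, -155, -220, -230]
  [-16, -22, -35, -36, -20, 27, 35, 33] -> [-9, -15, -28, -29, -13, 34, 42, 40] -> [-29, -28, -15, -13, -9, 34, 40, 42] -> [145, 140, 75, 65, 45, -170, -200, -210]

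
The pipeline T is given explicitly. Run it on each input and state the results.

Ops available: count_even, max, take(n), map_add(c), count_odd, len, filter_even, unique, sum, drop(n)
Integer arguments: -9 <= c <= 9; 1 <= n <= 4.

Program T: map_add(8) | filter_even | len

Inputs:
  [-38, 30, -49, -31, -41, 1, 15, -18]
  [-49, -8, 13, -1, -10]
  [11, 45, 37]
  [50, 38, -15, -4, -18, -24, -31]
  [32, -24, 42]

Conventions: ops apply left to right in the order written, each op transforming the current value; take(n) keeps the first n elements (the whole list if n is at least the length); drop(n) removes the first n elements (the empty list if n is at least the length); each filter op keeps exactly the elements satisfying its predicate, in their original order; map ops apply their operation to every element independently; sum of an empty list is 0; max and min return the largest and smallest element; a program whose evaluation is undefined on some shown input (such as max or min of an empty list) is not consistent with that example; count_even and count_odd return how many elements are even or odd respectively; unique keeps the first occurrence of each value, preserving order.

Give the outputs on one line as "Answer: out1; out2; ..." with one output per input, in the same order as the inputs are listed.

3; 2; 0; 5; 3

Execution, op by op:
  [-38, 30, -49, -31, -41, 1, 15, -18] -> [-30, 38, -41, -23, -33, 9, 23, -10] -> [-30, 38, -10] -> 3
  [-49, -8, 13, -1, -10] -> [-41, 0, 21, 7, -2] -> [0, -2] -> 2
  [11, 45, 37] -> [19, 53, 45] -> [] -> 0
  [50, 38, -15, -4, -18, -24, -31] -> [58, 46, -7, 4, -10, -16, -23] -> [58, 46, 4, -10, -16] -> 5
  [32, -24, 42] -> [40, -16, 50] -> [40, -16, 50] -> 3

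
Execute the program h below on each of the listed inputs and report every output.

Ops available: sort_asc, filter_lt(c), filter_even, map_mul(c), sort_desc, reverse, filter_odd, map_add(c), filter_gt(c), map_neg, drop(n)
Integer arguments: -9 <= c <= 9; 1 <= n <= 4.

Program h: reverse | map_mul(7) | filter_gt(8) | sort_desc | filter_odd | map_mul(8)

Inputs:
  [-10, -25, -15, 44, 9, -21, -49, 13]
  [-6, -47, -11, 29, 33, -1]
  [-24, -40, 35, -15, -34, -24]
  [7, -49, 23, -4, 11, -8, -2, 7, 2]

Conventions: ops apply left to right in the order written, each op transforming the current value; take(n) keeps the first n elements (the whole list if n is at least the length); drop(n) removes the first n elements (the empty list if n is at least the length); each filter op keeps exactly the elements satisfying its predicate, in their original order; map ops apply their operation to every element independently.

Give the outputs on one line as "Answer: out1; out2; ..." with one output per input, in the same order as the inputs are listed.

Execution, op by op:
  [-10, -25, -15, 44, 9, -21, -49, 13] -> [13, -49, -21, 9, 44, -15, -25, -10] -> [91, -343, -147, 63, 308, -105, -175, -70] -> [91, 63, 308] -> [308, 91, 63] -> [91, 63] -> [728, 504]
  [-6, -47, -11, 29, 33, -1] -> [-1, 33, 29, -11, -47, -6] -> [-7, 231, 203, -77, -329, -42] -> [231, 203] -> [231, 203] -> [231, 203] -> [1848, 1624]
  [-24, -40, 35, -15, -34, -24] -> [-24, -34, -15, 35, -40, -24] -> [-168, -238, -105, 245, -280, -168] -> [245] -> [245] -> [245] -> [1960]
  [7, -49, 23, -4, 11, -8, -2, 7, 2] -> [2, 7, -2, -8, 11, -4, 23, -49, 7] -> [14, 49, -14, -56, 77, -28, 161, -343, 49] -> [14, 49, 77, 161, 49] -> [161, 77, 49, 49, 14] -> [161, 77, 49, 49] -> [1288, 616, 392, 392]

[728, 504]; [1848, 1624]; [1960]; [1288, 616, 392, 392]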